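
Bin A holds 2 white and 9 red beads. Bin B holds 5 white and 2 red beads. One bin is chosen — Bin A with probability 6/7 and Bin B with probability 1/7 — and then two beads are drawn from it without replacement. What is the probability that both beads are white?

676/8085

From Bin A: P(both white) = (2/11)(1/10) = 1/55.
From Bin B: P(both white) = (5/7)(4/6) = 10/21.
Total probability = (6/7)(1/55) + (1/7)(10/21) = 676/8085.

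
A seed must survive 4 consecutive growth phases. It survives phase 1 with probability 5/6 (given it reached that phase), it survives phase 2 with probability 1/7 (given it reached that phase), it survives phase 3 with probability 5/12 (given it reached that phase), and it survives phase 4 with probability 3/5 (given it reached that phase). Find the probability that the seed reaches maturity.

5/168

Each stage is reached only if all earlier stages succeed, so
P = 5/6 × 1/7 × 5/12 × 3/5 = 75/2520 = 5/168.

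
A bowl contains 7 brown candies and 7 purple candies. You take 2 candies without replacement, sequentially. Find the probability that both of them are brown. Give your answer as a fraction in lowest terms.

3/13

P(every draw is brown) = 7/14 × 6/13 = 42/182 = 3/13.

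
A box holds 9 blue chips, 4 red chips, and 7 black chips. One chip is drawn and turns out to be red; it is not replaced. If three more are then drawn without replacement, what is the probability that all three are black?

After the first draw, 7 of the remaining 19 chips are black.
P = 7/19 × 6/18 × 5/17 = 210/5814 = 35/969.

35/969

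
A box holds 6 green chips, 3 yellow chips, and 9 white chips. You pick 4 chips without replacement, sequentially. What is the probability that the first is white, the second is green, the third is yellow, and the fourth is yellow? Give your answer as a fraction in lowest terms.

Chain rule:
P = 9/18 × 6/17 × 3/16 × 2/15 = 324/73440 = 3/680.

3/680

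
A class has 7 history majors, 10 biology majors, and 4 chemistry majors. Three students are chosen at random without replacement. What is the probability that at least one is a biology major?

P(no biology majors) = 11/21 × 10/20 × 9/19 = 990/7980 = 33/266.
P(at least one) = 1 − 33/266 = 233/266.

233/266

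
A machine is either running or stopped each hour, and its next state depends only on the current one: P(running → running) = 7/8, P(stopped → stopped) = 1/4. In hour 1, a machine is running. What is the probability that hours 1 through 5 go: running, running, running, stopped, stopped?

49/2048

Hour 1 is given. For each transition, use the conditional probability from the current state:
P(running | running) = 7/8; P(running | running) = 7/8; P(stopped | running) = 1/8; P(stopped | stopped) = 1/4.
P = 7/8 × 7/8 × 1/8 × 1/4 = 49/2048.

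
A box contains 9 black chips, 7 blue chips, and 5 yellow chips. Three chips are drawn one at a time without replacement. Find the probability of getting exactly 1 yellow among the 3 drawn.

60/133

One ordering (yellow drawn first) has probability 5/21 × 16/20 × 15/19 = 1200/7980 = 20/133.
There are C(3,1) = 3 such orderings, each equally likely, so P = 3 × 20/133 = 60/133.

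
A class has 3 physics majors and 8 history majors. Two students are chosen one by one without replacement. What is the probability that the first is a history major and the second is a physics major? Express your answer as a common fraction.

12/55

Each draw changes the counts, so multiply the conditional probabilities along the sequence:
P = 8/11 × 3/10 = 24/110 = 12/55.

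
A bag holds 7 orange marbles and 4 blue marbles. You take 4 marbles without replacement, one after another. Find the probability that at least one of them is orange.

P(no orange) = 4/11 × 3/10 × 2/9 × 1/8 = 24/7920 = 1/330.
P(at least one) = 1 − 1/330 = 329/330.

329/330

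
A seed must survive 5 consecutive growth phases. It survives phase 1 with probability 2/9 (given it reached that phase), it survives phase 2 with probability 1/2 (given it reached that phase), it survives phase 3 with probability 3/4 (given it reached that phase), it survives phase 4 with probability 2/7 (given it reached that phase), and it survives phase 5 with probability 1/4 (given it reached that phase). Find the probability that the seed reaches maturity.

1/168

Each stage is reached only if all earlier stages succeed, so
P = 2/9 × 1/2 × 3/4 × 2/7 × 1/4 = 12/2016 = 1/168.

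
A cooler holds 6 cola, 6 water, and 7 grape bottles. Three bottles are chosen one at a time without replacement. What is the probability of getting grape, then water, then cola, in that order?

Chain rule:
P = 7/19 × 6/18 × 6/17 = 252/5814 = 14/323.

14/323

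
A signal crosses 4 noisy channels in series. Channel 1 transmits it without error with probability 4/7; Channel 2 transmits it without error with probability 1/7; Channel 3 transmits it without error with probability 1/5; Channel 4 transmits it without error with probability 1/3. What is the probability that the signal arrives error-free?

Multiplying along the chain,
P = 4/7 × 1/7 × 1/5 × 1/3 = 4/735.

4/735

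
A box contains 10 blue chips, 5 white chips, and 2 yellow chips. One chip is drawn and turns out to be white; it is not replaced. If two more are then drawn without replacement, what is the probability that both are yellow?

1/120

After the first draw, 2 of the remaining 16 chips are yellow.
P = 2/16 × 1/15 = 2/240 = 1/120.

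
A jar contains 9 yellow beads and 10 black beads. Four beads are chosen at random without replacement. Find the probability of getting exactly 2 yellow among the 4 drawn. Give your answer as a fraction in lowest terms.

One ordering (yellow drawn first) has probability 9/19 × 8/18 × 10/17 × 9/16 = 6480/93024 = 45/646.
There are C(4,2) = 6 such orderings, each equally likely, so P = 6 × 45/646 = 135/323.

135/323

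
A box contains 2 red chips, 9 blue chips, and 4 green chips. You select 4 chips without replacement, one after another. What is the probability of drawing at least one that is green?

P(no green) = 11/15 × 10/14 × 9/13 × 8/12 = 7920/32760 = 22/91.
P(at least one) = 1 − 22/91 = 69/91.

69/91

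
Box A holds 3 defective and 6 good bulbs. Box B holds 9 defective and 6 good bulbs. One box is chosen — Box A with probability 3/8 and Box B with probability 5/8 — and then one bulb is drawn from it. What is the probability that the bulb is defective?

1/2

From Box A: P(defective) = 3/9.
From Box B: P(defective) = 9/15.
Total probability = (3/8)(3/9) + (5/8)(9/15) = 1/2.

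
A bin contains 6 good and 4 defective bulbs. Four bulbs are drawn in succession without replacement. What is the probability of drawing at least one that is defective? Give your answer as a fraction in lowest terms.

P(no defective) = 6/10 × 5/9 × 4/8 × 3/7 = 360/5040 = 1/14.
P(at least one) = 1 − 1/14 = 13/14.

13/14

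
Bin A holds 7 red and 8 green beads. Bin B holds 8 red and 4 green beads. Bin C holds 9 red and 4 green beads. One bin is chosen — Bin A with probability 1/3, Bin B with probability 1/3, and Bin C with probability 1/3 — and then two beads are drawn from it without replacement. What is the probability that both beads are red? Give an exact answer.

2329/6435

From Bin A: P(both red) = (7/15)(6/14) = 1/5.
From Bin B: P(both red) = (8/12)(7/11) = 14/33.
From Bin C: P(both red) = (9/13)(8/12) = 6/13.
Total probability = (1/3)(1/5) + (1/3)(14/33) + (1/3)(6/13) = 2329/6435.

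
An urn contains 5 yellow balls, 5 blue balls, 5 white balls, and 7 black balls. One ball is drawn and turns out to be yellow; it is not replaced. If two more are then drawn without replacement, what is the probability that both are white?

After the first draw, 5 of the remaining 21 balls are white.
P = 5/21 × 4/20 = 20/420 = 1/21.

1/21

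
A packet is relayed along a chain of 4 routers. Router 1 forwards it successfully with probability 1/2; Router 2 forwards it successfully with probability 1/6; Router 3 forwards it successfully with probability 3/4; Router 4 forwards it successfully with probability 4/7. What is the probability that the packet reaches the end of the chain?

Multiplying along the chain,
P = 1/2 × 1/6 × 3/4 × 4/7 = 12/336 = 1/28.

1/28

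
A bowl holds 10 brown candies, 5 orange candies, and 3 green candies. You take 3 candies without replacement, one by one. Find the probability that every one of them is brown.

P(every draw is brown) = 10/18 × 9/17 × 8/16 = 720/4896 = 5/34.

5/34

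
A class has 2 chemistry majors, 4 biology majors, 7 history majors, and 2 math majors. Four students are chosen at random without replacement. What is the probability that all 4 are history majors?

P(all history majors) = 7/15 × 6/14 × 5/13 × 4/12 = 840/32760 = 1/39.

1/39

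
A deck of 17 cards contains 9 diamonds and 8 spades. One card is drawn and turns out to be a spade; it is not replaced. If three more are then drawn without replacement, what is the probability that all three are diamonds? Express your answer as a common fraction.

3/20

With the first card removed, 9 diamonds remain out of 16.
P = 9/16 × 8/15 × 7/14 = 504/3360 = 3/20.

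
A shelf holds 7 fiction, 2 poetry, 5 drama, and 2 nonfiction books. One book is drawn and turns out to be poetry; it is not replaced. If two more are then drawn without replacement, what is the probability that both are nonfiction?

1/105

After the first draw, 2 of the remaining 15 books are nonfiction.
P = 2/15 × 1/14 = 2/210 = 1/105.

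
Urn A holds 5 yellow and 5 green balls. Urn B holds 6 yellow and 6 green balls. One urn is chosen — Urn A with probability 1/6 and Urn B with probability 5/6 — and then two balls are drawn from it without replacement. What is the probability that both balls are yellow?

269/1188

From Urn A: P(both yellow) = (5/10)(4/9) = 2/9.
From Urn B: P(both yellow) = (6/12)(5/11) = 5/22.
Total probability = (1/6)(2/9) + (5/6)(5/22) = 269/1188.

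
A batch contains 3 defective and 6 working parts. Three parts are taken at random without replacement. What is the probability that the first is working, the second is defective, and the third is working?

Multiply the probability of each draw given the previous ones:
P = 6/9 × 3/8 × 5/7 = 90/504 = 5/28.

5/28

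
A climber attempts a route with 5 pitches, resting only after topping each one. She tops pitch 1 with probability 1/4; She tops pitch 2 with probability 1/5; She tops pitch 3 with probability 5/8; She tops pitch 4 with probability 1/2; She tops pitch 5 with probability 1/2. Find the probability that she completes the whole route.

The events are sequential, so multiply the conditional probabilities:
P = 1/4 × 1/5 × 5/8 × 1/2 × 1/2 = 5/640 = 1/128.

1/128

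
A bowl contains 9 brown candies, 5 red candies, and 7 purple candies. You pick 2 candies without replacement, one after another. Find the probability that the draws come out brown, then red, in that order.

Chain rule:
P = 9/21 × 5/20 = 45/420 = 3/28.

3/28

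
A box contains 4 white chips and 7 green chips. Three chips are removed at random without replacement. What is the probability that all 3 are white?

4/165

P = 4/11 × 3/10 × 2/9 = 24/990 = 4/165.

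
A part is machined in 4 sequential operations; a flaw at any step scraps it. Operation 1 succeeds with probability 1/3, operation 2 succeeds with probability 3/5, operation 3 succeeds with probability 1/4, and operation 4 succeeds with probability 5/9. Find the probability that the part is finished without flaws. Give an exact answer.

1/36

Multiplying along the chain,
P = 1/3 × 3/5 × 1/4 × 5/9 = 15/540 = 1/36.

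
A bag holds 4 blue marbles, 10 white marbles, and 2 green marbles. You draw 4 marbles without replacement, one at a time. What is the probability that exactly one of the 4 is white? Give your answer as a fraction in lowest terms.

One ordering (white drawn first) has probability 10/16 × 6/15 × 5/14 × 4/13 = 1200/43680 = 5/182.
There are C(4,1) = 4 such orderings, each equally likely, so P = 4 × 5/182 = 10/91.

10/91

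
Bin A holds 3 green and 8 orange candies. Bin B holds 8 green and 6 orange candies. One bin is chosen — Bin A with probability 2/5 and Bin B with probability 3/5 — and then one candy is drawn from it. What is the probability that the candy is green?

From Bin A: P(green) = 3/11.
From Bin B: P(green) = 8/14.
Total probability = (2/5)(3/11) + (3/5)(8/14) = 174/385.

174/385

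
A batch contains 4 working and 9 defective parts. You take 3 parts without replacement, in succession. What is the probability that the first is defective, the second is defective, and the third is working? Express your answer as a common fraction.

24/143

Each draw changes the counts, so multiply the conditional probabilities along the sequence:
P = 9/13 × 8/12 × 4/11 = 288/1716 = 24/143.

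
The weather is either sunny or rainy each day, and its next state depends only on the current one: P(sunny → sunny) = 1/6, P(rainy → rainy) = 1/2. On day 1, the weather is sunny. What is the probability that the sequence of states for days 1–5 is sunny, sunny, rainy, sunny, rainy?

Day 1 is given. For each transition, use the conditional probability from the current state:
P(sunny | sunny) = 1/6; P(rainy | sunny) = 5/6; P(sunny | rainy) = 1/2; P(rainy | sunny) = 5/6.
P = 1/6 × 5/6 × 1/2 × 5/6 = 25/432.

25/432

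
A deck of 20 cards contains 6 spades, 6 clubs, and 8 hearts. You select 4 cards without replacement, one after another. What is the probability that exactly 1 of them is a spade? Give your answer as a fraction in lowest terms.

728/1615

One ordering (a spade drawn first) has probability 6/20 × 14/19 × 13/18 × 12/17 = 13104/116280 = 182/1615.
There are C(4,1) = 4 such orderings, each equally likely, so P = 4 × 182/1615 = 728/1615.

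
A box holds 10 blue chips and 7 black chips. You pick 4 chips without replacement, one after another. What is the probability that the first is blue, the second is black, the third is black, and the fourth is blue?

Multiply the probability of each draw given the previous ones:
P = 10/17 × 7/16 × 6/15 × 9/14 = 3780/57120 = 9/136.

9/136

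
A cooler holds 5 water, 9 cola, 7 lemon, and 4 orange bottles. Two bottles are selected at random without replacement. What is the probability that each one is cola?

P(all cola) = 9/25 × 8/24 = 72/600 = 3/25.

3/25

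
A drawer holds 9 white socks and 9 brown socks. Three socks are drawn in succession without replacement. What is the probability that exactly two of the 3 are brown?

27/68

One ordering (brown drawn first) has probability 9/18 × 8/17 × 9/16 = 648/4896 = 9/68.
There are C(3,2) = 3 such orderings, each equally likely, so P = 3 × 9/68 = 27/68.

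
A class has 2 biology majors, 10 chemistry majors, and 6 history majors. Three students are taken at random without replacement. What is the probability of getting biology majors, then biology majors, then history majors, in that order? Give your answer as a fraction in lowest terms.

Each draw changes the counts, so multiply the conditional probabilities along the sequence:
P = 2/18 × 1/17 × 6/16 = 12/4896 = 1/408.

1/408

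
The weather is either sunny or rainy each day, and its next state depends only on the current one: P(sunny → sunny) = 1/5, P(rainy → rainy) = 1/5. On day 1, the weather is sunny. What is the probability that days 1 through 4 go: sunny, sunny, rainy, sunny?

16/125

Day 1 is given. For each transition, use the conditional probability from the current state:
P(sunny | sunny) = 1/5; P(rainy | sunny) = 4/5; P(sunny | rainy) = 4/5.
P = 1/5 × 4/5 × 4/5 = 16/125.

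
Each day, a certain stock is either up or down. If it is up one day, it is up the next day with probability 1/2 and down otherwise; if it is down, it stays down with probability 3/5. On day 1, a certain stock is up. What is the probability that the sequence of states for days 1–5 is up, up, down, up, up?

1/20

Day 1 is given. For each transition, use the conditional probability from the current state:
P(up | up) = 1/2; P(down | up) = 1/2; P(up | down) = 2/5; P(up | up) = 1/2.
P = 1/2 × 1/2 × 2/5 × 1/2 = 2/40 = 1/20.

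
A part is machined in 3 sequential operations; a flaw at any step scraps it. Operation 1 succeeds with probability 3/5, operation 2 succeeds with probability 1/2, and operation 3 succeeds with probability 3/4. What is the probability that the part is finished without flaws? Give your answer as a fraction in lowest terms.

Each stage is reached only if all earlier stages succeed, so
P = 3/5 × 1/2 × 3/4 = 9/40.

9/40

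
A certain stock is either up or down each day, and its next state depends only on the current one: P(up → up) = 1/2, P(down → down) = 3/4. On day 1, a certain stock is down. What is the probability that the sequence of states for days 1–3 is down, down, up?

Day 1 is given. For each transition, use the conditional probability from the current state:
P(down | down) = 3/4; P(up | down) = 1/4.
P = 3/4 × 1/4 = 3/16.

3/16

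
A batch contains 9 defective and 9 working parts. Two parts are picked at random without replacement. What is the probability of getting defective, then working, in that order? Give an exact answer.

9/34

Multiply the probability of each draw given the previous ones:
P = 9/18 × 9/17 = 81/306 = 9/34.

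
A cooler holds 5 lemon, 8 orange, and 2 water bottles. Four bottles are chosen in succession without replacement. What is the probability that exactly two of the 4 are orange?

28/65

One ordering (orange drawn first) has probability 8/15 × 7/14 × 7/13 × 6/12 = 2352/32760 = 14/195.
There are C(4,2) = 6 such orderings, each equally likely, so P = 6 × 14/195 = 28/65.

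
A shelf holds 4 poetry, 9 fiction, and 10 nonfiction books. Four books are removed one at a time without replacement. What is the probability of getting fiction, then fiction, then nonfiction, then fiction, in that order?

Each draw changes the counts, so multiply the conditional probabilities along the sequence:
P = 9/23 × 8/22 × 10/21 × 7/20 = 5040/212520 = 6/253.

6/253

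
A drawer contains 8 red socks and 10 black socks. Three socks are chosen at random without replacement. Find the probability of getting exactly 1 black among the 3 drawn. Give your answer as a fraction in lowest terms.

One ordering (black drawn first) has probability 10/18 × 8/17 × 7/16 = 560/4896 = 35/306.
There are C(3,1) = 3 such orderings, each equally likely, so P = 3 × 35/306 = 35/102.

35/102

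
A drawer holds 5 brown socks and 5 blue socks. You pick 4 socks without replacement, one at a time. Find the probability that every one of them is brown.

1/42

P = 5/10 × 4/9 × 3/8 × 2/7 = 120/5040 = 1/42.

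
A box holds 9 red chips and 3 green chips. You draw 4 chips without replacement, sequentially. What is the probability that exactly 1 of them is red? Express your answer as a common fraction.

One ordering (red drawn first) has probability 9/12 × 3/11 × 2/10 × 1/9 = 54/11880 = 1/220.
There are C(4,1) = 4 such orderings, each equally likely, so P = 4 × 1/220 = 1/55.

1/55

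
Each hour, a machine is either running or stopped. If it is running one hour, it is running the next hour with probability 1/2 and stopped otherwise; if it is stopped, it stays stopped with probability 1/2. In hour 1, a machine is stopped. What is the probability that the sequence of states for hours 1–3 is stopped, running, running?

Hour 1 is given. For each transition, use the conditional probability from the current state:
P(running | stopped) = 1/2; P(running | running) = 1/2.
P = 1/2 × 1/2 = 1/4.

1/4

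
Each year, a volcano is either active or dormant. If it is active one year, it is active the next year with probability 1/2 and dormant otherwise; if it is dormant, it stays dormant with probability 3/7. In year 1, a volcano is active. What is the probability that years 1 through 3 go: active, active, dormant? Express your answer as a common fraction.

Year 1 is given. For each transition, use the conditional probability from the current state:
P(active | active) = 1/2; P(dormant | active) = 1/2.
P = 1/2 × 1/2 = 1/4.

1/4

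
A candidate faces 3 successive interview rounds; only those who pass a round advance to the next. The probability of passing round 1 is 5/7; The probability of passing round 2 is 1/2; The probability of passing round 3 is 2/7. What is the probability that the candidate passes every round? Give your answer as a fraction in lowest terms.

5/49

The events are sequential, so multiply the conditional probabilities:
P = 5/7 × 1/2 × 2/7 = 10/98 = 5/49.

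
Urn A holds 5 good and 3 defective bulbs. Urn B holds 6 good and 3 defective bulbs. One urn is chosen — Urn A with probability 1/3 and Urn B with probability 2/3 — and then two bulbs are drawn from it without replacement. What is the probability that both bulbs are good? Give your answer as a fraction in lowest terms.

25/63

From Urn A: P(both good) = (5/8)(4/7) = 5/14.
From Urn B: P(both good) = (6/9)(5/8) = 5/12.
Total probability = (1/3)(5/14) + (2/3)(5/12) = 25/63.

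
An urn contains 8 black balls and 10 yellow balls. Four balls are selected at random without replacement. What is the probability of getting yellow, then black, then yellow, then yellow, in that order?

Each draw changes the counts, so multiply the conditional probabilities along the sequence:
P = 10/18 × 8/17 × 9/16 × 8/15 = 5760/73440 = 4/51.

4/51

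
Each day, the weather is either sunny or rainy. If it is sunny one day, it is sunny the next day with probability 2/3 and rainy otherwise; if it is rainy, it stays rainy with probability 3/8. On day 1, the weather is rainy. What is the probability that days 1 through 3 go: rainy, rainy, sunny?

Day 1 is given. For each transition, use the conditional probability from the current state:
P(rainy | rainy) = 3/8; P(sunny | rainy) = 5/8.
P = 3/8 × 5/8 = 15/64.

15/64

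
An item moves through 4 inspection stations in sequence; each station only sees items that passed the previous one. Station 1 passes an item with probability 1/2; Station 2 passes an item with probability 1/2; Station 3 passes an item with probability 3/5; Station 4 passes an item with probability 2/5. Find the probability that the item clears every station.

Each stage is reached only if all earlier stages succeed, so
P = 1/2 × 1/2 × 3/5 × 2/5 = 6/100 = 3/50.

3/50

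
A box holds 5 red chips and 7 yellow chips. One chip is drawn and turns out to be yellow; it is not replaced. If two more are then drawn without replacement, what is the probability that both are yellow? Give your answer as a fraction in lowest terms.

3/11

After the first draw, 6 of the remaining 11 chips are yellow.
P = 6/11 × 5/10 = 30/110 = 3/11.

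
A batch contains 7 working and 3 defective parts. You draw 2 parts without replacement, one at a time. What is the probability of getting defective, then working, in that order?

Multiply the probability of each draw given the previous ones:
P = 3/10 × 7/9 = 21/90 = 7/30.

7/30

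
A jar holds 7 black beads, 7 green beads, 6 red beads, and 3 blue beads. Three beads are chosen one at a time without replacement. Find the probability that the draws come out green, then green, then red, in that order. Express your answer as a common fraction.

6/253

Chain rule:
P = 7/23 × 6/22 × 6/21 = 252/10626 = 6/253.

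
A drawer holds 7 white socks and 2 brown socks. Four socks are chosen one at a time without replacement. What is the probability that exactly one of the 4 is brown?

One ordering (brown drawn first) has probability 2/9 × 7/8 × 6/7 × 5/6 = 420/3024 = 5/36.
There are C(4,1) = 4 such orderings, each equally likely, so P = 4 × 5/36 = 5/9.

5/9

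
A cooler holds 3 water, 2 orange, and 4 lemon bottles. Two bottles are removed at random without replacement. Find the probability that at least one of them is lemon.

13/18

P(no lemon) = 5/9 × 4/8 = 20/72 = 5/18.
P(at least one) = 1 − 5/18 = 13/18.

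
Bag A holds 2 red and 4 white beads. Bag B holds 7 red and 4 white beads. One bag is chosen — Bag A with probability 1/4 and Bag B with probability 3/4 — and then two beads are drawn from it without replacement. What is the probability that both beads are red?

From Bag A: P(both red) = (2/6)(1/5) = 1/15.
From Bag B: P(both red) = (7/11)(6/10) = 21/55.
Total probability = (1/4)(1/15) + (3/4)(21/55) = 10/33.

10/33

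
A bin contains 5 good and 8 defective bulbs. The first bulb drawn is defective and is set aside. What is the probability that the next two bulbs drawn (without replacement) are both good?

5/33

After the first draw, 5 of the remaining 12 bulbs are good.
P = 5/12 × 4/11 = 20/132 = 5/33.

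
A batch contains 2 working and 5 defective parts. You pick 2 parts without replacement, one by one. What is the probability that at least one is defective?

P(no defective) = 2/7 × 1/6 = 2/42 = 1/21.
P(at least one) = 1 − 1/21 = 20/21.

20/21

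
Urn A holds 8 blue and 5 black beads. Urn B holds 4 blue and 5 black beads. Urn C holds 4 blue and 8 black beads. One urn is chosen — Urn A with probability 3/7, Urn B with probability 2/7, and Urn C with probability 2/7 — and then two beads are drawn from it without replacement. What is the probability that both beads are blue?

From Urn A: P(both blue) = (8/13)(7/12) = 14/39.
From Urn B: P(both blue) = (4/9)(3/8) = 1/6.
From Urn C: P(both blue) = (4/12)(3/11) = 1/11.
Total probability = (3/7)(14/39) + (2/7)(1/6) + (2/7)(1/11) = 683/3003.

683/3003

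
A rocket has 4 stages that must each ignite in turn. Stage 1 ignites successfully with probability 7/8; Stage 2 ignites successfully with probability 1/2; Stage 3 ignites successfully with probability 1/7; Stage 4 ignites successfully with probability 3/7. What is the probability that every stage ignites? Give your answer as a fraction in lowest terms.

Multiplying along the chain,
P = 7/8 × 1/2 × 1/7 × 3/7 = 21/784 = 3/112.

3/112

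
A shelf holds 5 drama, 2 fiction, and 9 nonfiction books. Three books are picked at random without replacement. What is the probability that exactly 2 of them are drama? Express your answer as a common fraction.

11/56

One ordering (drama drawn first) has probability 5/16 × 4/15 × 11/14 = 220/3360 = 11/168.
There are C(3,2) = 3 such orderings, each equally likely, so P = 3 × 11/168 = 11/56.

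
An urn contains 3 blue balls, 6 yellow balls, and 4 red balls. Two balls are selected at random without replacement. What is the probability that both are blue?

P(every draw is blue) = 3/13 × 2/12 = 6/156 = 1/26.

1/26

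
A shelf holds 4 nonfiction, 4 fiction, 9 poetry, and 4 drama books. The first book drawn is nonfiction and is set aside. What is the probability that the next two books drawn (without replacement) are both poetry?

18/95

With the first book removed, 9 poetry remain out of 20.
P = 9/20 × 8/19 = 72/380 = 18/95.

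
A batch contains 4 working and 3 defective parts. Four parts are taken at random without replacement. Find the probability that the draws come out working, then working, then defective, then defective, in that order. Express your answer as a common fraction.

Multiply the probability of each draw given the previous ones:
P = 4/7 × 3/6 × 3/5 × 2/4 = 72/840 = 3/35.

3/35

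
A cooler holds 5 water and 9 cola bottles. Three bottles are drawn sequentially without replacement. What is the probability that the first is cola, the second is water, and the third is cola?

15/91

Multiply the probability of each draw given the previous ones:
P = 9/14 × 5/13 × 8/12 = 360/2184 = 15/91.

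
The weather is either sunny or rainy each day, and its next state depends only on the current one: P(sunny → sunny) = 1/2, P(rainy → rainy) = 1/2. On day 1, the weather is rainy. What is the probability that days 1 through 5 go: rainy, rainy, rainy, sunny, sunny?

Day 1 is given. For each transition, use the conditional probability from the current state:
P(rainy | rainy) = 1/2; P(rainy | rainy) = 1/2; P(sunny | rainy) = 1/2; P(sunny | sunny) = 1/2.
P = 1/2 × 1/2 × 1/2 × 1/2 = 1/16.

1/16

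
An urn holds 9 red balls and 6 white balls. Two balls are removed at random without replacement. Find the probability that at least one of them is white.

P(no white) = 9/15 × 8/14 = 72/210 = 12/35.
P(at least one) = 1 − 12/35 = 23/35.

23/35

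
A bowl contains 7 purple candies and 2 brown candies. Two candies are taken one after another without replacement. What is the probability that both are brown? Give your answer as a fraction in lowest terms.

1/36

P(all brown) = 2/9 × 1/8 = 2/72 = 1/36.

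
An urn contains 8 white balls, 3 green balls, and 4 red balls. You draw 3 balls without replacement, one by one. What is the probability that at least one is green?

47/91

P(no green) = 12/15 × 11/14 × 10/13 = 1320/2730 = 44/91.
P(at least one) = 1 − 44/91 = 47/91.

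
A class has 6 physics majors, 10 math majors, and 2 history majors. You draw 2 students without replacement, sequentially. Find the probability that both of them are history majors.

1/153

P(all history majors) = 2/18 × 1/17 = 2/306 = 1/153.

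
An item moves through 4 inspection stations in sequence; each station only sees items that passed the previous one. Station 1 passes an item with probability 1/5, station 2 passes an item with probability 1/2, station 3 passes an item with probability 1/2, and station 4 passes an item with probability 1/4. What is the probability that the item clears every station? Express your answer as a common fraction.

1/80

Multiplying along the chain,
P = 1/5 × 1/2 × 1/2 × 1/4 = 1/80.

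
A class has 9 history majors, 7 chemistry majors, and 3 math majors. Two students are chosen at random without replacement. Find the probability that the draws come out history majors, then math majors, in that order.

3/38

Chain rule:
P = 9/19 × 3/18 = 27/342 = 3/38.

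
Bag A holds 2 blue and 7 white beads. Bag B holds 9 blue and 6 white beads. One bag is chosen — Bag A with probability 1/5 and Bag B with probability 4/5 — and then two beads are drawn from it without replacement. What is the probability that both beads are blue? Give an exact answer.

1763/6300

From Bag A: P(both blue) = (2/9)(1/8) = 1/36.
From Bag B: P(both blue) = (9/15)(8/14) = 12/35.
Total probability = (1/5)(1/36) + (4/5)(12/35) = 1763/6300.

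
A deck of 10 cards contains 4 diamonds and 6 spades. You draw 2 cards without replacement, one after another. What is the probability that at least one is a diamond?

2/3

P(no diamonds) = 6/10 × 5/9 = 30/90 = 1/3.
P(at least one) = 1 − 1/3 = 2/3.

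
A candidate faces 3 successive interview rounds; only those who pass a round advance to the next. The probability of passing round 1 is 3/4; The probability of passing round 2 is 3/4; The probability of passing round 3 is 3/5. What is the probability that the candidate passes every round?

Each stage is reached only if all earlier stages succeed, so
P = 3/4 × 3/4 × 3/5 = 27/80.

27/80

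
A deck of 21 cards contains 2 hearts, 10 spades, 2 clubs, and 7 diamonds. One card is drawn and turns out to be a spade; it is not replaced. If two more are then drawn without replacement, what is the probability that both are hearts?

1/190

After the first draw, 2 of the remaining 20 cards are hearts.
P = 2/20 × 1/19 = 2/380 = 1/190.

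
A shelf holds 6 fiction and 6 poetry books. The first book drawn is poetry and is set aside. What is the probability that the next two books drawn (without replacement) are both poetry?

2/11

With the first book removed, 5 poetry remain out of 11.
P = 5/11 × 4/10 = 20/110 = 2/11.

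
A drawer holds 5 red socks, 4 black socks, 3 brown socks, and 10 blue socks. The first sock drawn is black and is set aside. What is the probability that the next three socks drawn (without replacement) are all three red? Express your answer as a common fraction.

After the first draw, 5 of the remaining 21 socks are red.
P = 5/21 × 4/20 × 3/19 = 60/7980 = 1/133.

1/133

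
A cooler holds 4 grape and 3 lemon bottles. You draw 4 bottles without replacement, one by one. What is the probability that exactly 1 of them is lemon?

12/35

One ordering (lemon drawn first) has probability 3/7 × 4/6 × 3/5 × 2/4 = 72/840 = 3/35.
There are C(4,1) = 4 such orderings, each equally likely, so P = 4 × 3/35 = 12/35.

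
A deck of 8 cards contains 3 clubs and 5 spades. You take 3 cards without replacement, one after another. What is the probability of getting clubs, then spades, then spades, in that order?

Multiply the probability of each draw given the previous ones:
P = 3/8 × 5/7 × 4/6 = 60/336 = 5/28.

5/28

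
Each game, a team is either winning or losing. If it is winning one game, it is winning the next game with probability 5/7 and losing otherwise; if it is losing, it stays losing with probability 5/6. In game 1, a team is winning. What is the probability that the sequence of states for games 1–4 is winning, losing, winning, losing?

Game 1 is given. For each transition, use the conditional probability from the current state:
P(losing | winning) = 2/7; P(winning | losing) = 1/6; P(losing | winning) = 2/7.
P = 2/7 × 1/6 × 2/7 = 4/294 = 2/147.

2/147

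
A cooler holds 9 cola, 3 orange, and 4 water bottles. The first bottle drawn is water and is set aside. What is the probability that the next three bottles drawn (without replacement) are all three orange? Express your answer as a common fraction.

1/455

With the first bottle removed, 3 orange remain out of 15.
P = 3/15 × 2/14 × 1/13 = 6/2730 = 1/455.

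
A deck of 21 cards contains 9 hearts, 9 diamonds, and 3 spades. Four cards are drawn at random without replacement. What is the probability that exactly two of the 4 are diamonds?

264/665

One ordering (diamonds drawn first) has probability 9/21 × 8/20 × 12/19 × 11/18 = 9504/143640 = 44/665.
There are C(4,2) = 6 such orderings, each equally likely, so P = 6 × 44/665 = 264/665.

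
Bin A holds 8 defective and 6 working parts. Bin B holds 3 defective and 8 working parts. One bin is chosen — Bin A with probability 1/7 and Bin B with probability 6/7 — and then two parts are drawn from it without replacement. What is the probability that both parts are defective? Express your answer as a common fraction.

From Bin A: P(both defective) = (8/14)(7/13) = 4/13.
From Bin B: P(both defective) = (3/11)(2/10) = 3/55.
Total probability = (1/7)(4/13) + (6/7)(3/55) = 454/5005.

454/5005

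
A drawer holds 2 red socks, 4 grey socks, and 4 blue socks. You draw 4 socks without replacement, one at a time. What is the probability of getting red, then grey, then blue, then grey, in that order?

Chain rule:
P = 2/10 × 4/9 × 4/8 × 3/7 = 96/5040 = 2/105.

2/105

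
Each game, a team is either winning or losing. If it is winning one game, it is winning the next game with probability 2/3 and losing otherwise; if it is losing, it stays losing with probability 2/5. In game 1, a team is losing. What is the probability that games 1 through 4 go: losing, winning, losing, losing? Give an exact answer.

Game 1 is given. For each transition, use the conditional probability from the current state:
P(winning | losing) = 3/5; P(losing | winning) = 1/3; P(losing | losing) = 2/5.
P = 3/5 × 1/3 × 2/5 = 6/75 = 2/25.

2/25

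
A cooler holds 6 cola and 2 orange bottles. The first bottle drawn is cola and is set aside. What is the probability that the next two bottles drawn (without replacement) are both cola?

With the first bottle removed, 5 cola remain out of 7.
P = 5/7 × 4/6 = 20/42 = 10/21.

10/21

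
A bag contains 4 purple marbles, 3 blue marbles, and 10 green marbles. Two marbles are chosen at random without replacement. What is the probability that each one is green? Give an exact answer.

P(all green) = 10/17 × 9/16 = 90/272 = 45/136.

45/136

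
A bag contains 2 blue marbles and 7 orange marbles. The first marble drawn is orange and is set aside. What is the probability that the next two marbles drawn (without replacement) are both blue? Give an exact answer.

1/28

After the first draw, 2 of the remaining 8 marbles are blue.
P = 2/8 × 1/7 = 2/56 = 1/28.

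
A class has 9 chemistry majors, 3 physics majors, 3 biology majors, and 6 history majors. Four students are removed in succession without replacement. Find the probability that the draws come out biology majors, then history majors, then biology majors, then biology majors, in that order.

1/3990

Each draw changes the counts, so multiply the conditional probabilities along the sequence:
P = 3/21 × 6/20 × 2/19 × 1/18 = 36/143640 = 1/3990.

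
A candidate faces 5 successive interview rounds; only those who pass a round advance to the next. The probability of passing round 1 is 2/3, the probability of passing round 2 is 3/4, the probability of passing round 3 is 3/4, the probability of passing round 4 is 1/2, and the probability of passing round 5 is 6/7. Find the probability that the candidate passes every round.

The events are sequential, so multiply the conditional probabilities:
P = 2/3 × 3/4 × 3/4 × 1/2 × 6/7 = 108/672 = 9/56.

9/56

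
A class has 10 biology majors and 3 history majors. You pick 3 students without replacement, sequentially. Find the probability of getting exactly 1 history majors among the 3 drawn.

135/286

One ordering (a history major drawn first) has probability 3/13 × 10/12 × 9/11 = 270/1716 = 45/286.
There are C(3,1) = 3 such orderings, each equally likely, so P = 3 × 45/286 = 135/286.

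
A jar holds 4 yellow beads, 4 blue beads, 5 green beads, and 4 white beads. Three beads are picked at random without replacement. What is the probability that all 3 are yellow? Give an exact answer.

1/170

P(all yellow) = 4/17 × 3/16 × 2/15 = 24/4080 = 1/170.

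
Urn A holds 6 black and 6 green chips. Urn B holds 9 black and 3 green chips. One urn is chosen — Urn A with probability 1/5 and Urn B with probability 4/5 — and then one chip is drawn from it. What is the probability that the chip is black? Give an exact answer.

7/10

From Urn A: P(black) = 6/12.
From Urn B: P(black) = 9/12.
Total probability = (1/5)(6/12) + (4/5)(9/12) = 7/10.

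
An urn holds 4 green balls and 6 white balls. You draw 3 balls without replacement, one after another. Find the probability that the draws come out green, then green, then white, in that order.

1/10

Chain rule:
P = 4/10 × 3/9 × 6/8 = 72/720 = 1/10.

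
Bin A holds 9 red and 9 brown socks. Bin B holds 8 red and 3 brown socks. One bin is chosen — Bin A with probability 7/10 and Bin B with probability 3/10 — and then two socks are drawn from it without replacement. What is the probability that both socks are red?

From Bin A: P(both red) = (9/18)(8/17) = 4/17.
From Bin B: P(both red) = (8/11)(7/10) = 28/55.
Total probability = (7/10)(4/17) + (3/10)(28/55) = 1484/4675.

1484/4675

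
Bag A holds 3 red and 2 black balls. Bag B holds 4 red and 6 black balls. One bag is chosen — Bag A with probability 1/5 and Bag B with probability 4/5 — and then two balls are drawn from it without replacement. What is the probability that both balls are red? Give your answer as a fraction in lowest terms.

From Bag A: P(both red) = (3/5)(2/4) = 3/10.
From Bag B: P(both red) = (4/10)(3/9) = 2/15.
Total probability = (1/5)(3/10) + (4/5)(2/15) = 1/6.

1/6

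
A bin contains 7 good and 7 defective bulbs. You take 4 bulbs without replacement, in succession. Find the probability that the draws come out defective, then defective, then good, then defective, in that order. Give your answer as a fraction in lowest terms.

35/572

Multiply the probability of each draw given the previous ones:
P = 7/14 × 6/13 × 7/12 × 5/11 = 1470/24024 = 35/572.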